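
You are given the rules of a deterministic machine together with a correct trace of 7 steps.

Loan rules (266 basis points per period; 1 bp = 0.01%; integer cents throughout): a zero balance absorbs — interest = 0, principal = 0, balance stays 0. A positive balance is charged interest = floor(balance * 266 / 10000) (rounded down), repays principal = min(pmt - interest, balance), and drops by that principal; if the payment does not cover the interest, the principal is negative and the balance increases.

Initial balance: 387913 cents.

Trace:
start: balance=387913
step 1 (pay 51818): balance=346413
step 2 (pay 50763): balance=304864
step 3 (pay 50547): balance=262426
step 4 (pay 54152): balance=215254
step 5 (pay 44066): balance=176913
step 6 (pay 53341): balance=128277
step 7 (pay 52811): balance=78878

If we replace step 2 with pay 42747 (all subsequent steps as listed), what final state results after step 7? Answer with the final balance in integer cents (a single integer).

88019

(re-executing from step 2 with the substitution; state before step 2: balance=346413)
step 2 (pay 42747): balance=312880
step 3 (pay 50547): balance=270655
step 4 (pay 54152): balance=223702
step 5 (pay 44066): balance=185586
step 6 (pay 53341): balance=137181
step 7 (pay 52811): balance=88019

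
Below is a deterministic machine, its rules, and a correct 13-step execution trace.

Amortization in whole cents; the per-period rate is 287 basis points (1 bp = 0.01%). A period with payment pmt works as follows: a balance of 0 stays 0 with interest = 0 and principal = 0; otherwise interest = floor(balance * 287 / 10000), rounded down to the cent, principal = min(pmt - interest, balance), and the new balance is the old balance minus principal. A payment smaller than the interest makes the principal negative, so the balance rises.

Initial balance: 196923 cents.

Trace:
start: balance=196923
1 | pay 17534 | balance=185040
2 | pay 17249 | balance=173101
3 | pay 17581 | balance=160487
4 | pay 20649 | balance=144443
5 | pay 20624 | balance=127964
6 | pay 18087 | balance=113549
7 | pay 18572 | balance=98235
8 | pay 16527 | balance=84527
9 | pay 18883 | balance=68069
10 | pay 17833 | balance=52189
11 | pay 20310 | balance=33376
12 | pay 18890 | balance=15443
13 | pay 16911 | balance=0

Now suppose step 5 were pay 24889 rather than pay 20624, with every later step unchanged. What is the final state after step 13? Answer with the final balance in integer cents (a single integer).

0

(re-executing from step 5 with the substitution; state before step 5: balance=144443)
5 | pay 24889 | balance=123699
6 | pay 18087 | balance=109162
7 | pay 18572 | balance=93722
8 | pay 16527 | balance=79884
9 | pay 18883 | balance=63293
10 | pay 17833 | balance=47276
11 | pay 20310 | balance=28322
12 | pay 18890 | balance=10244
13 | pay 16911 | balance=0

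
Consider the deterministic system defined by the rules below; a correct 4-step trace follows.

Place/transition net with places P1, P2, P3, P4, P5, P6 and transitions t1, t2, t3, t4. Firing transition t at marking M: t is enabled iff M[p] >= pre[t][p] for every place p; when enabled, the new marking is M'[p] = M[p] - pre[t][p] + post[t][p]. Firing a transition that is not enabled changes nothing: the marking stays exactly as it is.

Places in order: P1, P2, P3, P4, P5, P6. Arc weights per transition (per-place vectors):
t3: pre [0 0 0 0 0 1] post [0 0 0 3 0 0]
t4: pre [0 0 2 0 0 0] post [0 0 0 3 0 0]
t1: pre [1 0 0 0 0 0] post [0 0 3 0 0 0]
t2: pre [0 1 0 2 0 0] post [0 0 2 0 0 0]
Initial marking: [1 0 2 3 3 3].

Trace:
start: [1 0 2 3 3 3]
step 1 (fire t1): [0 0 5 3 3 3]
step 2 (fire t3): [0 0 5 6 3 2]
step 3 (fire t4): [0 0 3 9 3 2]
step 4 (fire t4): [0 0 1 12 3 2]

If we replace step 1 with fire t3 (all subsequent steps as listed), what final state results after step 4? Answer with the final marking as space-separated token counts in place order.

(re-executing from step 1 with the substitution; state before step 1: [1 0 2 3 3 3])
step 1 (fire t3): [1 0 2 6 3 2]
step 2 (fire t3): [1 0 2 9 3 1]
step 3 (fire t4): [1 0 0 12 3 1]
step 4 (fire t4): [1 0 0 12 3 1]

1 0 0 12 3 1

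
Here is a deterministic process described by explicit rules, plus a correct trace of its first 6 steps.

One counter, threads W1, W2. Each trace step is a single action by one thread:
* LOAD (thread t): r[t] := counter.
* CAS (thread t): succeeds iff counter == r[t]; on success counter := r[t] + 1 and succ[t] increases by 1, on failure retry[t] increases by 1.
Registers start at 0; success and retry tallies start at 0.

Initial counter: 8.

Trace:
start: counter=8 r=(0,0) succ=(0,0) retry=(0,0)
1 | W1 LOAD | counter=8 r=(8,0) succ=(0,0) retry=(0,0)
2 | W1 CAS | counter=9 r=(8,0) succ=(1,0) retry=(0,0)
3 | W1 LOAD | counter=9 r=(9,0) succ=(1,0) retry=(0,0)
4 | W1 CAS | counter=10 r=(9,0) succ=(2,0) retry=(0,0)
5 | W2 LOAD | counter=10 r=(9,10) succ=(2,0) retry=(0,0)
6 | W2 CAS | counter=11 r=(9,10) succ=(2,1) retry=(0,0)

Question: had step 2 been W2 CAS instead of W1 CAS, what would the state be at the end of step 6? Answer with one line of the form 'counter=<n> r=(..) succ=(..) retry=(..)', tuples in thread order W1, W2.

(re-executing from step 2 with the substitution; state before step 2: counter=8 r=(8,0) succ=(0,0) retry=(0,0))
2 | W2 CAS | counter=8 r=(8,0) succ=(0,0) retry=(0,1)
3 | W1 LOAD | counter=8 r=(8,0) succ=(0,0) retry=(0,1)
4 | W1 CAS | counter=9 r=(8,0) succ=(1,0) retry=(0,1)
5 | W2 LOAD | counter=9 r=(8,9) succ=(1,0) retry=(0,1)
6 | W2 CAS | counter=10 r=(8,9) succ=(1,1) retry=(0,1)

counter=10 r=(8,9) succ=(1,1) retry=(0,1)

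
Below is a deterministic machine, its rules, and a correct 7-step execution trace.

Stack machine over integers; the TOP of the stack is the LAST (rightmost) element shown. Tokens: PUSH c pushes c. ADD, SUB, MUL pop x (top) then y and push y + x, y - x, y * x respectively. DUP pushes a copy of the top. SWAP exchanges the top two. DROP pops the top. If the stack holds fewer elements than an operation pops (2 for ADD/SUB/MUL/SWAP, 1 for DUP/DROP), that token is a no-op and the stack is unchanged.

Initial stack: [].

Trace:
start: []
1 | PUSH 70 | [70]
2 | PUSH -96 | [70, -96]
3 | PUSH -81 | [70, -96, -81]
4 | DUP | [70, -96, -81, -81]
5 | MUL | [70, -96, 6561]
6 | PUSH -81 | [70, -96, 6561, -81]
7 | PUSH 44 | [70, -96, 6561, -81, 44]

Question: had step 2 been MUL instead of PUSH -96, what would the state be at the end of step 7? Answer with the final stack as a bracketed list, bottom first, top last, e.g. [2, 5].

[70, 6561, -81, 44]

(re-executing from step 2 with the substitution; state before step 2: [70])
2 | MUL | [70]
3 | PUSH -81 | [70, -81]
4 | DUP | [70, -81, -81]
5 | MUL | [70, 6561]
6 | PUSH -81 | [70, 6561, -81]
7 | PUSH 44 | [70, 6561, -81, 44]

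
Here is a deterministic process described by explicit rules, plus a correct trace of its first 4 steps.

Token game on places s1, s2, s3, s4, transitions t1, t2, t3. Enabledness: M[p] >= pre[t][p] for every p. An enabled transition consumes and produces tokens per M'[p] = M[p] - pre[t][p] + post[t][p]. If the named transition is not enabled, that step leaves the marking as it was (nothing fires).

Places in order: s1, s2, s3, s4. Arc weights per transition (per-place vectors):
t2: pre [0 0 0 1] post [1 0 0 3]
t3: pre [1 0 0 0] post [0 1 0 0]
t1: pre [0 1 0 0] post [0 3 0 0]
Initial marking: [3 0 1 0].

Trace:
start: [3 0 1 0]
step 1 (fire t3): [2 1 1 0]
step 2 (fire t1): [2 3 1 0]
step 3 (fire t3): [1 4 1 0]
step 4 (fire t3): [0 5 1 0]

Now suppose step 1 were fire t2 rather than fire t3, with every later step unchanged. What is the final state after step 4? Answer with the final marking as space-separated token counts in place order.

1 2 1 0

(re-executing from step 1 with the substitution; state before step 1: [3 0 1 0])
step 1 (fire t2): [3 0 1 0]
step 2 (fire t1): [3 0 1 0]
step 3 (fire t3): [2 1 1 0]
step 4 (fire t3): [1 2 1 0]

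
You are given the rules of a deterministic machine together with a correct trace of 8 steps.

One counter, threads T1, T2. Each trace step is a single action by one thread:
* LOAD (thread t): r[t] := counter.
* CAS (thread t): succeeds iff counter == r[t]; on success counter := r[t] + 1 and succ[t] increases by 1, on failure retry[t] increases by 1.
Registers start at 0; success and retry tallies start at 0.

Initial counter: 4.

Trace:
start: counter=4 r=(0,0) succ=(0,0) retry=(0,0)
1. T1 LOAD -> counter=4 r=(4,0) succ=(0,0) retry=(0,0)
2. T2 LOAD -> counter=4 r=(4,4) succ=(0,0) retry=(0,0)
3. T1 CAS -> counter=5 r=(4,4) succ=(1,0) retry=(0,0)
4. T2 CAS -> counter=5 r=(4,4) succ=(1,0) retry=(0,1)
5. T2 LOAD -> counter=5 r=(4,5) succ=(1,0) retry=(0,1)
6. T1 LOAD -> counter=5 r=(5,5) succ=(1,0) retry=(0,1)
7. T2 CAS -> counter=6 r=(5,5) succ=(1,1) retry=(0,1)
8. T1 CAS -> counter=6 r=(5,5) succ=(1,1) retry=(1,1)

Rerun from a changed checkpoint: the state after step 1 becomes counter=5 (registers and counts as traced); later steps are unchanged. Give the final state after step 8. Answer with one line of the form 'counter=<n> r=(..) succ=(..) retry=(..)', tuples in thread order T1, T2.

state after step 1 := counter=5 r=(4,0) succ=(0,0) retry=(0,0)
2. T2 LOAD -> counter=5 r=(4,5) succ=(0,0) retry=(0,0)
3. T1 CAS -> counter=5 r=(4,5) succ=(0,0) retry=(1,0)
4. T2 CAS -> counter=6 r=(4,5) succ=(0,1) retry=(1,0)
5. T2 LOAD -> counter=6 r=(4,6) succ=(0,1) retry=(1,0)
6. T1 LOAD -> counter=6 r=(6,6) succ=(0,1) retry=(1,0)
7. T2 CAS -> counter=7 r=(6,6) succ=(0,2) retry=(1,0)
8. T1 CAS -> counter=7 r=(6,6) succ=(0,2) retry=(2,0)

counter=7 r=(6,6) succ=(0,2) retry=(2,0)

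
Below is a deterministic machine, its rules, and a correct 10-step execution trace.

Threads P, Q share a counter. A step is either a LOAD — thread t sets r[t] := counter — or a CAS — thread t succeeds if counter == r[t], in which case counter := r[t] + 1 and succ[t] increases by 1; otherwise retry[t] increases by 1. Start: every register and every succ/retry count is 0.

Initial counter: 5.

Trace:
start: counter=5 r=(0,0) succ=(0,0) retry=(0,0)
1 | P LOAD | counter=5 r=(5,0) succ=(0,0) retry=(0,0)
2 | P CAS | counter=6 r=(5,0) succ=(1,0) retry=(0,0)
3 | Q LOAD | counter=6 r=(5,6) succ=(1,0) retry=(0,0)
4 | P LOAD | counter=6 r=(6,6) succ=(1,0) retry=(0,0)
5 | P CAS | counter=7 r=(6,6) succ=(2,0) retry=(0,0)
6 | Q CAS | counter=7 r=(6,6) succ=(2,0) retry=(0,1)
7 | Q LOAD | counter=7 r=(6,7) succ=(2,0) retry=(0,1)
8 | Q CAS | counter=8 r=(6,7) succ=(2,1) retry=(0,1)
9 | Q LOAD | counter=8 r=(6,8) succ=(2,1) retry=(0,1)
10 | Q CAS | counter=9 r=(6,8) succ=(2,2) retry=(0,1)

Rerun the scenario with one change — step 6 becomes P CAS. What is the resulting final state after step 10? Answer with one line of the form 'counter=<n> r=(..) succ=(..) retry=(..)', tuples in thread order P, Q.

counter=9 r=(6,8) succ=(2,2) retry=(1,0)

(re-executing from step 6 with the substitution; state before step 6: counter=7 r=(6,6) succ=(2,0) retry=(0,0))
6 | P CAS | counter=7 r=(6,6) succ=(2,0) retry=(1,0)
7 | Q LOAD | counter=7 r=(6,7) succ=(2,0) retry=(1,0)
8 | Q CAS | counter=8 r=(6,7) succ=(2,1) retry=(1,0)
9 | Q LOAD | counter=8 r=(6,8) succ=(2,1) retry=(1,0)
10 | Q CAS | counter=9 r=(6,8) succ=(2,2) retry=(1,0)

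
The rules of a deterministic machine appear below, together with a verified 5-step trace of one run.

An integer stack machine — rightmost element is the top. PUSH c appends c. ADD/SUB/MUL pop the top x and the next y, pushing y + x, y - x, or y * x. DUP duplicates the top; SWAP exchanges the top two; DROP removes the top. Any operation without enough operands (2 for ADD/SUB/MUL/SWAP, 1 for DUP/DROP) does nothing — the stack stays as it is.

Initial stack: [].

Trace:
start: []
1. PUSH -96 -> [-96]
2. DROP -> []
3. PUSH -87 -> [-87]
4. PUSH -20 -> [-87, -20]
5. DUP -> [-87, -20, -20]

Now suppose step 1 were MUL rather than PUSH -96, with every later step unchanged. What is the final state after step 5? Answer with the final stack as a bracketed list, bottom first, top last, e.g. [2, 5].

(re-executing from step 1 with the substitution; state before step 1: [])
1. MUL -> []
2. DROP -> []
3. PUSH -87 -> [-87]
4. PUSH -20 -> [-87, -20]
5. DUP -> [-87, -20, -20]

[-87, -20, -20]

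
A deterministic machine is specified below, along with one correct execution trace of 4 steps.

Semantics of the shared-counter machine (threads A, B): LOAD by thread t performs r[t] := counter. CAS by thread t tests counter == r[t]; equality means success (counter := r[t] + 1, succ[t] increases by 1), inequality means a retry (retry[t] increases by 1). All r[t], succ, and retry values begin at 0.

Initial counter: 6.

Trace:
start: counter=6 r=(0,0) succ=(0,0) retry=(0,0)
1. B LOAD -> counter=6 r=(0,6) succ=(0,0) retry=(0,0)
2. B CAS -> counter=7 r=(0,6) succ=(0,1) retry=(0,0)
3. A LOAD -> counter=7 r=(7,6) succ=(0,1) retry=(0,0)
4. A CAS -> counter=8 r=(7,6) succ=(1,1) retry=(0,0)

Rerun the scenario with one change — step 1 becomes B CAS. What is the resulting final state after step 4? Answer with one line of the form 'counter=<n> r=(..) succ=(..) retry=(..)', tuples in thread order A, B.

counter=7 r=(6,0) succ=(1,0) retry=(0,2)

(re-executing from step 1 with the substitution; state before step 1: counter=6 r=(0,0) succ=(0,0) retry=(0,0))
1. B CAS -> counter=6 r=(0,0) succ=(0,0) retry=(0,1)
2. B CAS -> counter=6 r=(0,0) succ=(0,0) retry=(0,2)
3. A LOAD -> counter=6 r=(6,0) succ=(0,0) retry=(0,2)
4. A CAS -> counter=7 r=(6,0) succ=(1,0) retry=(0,2)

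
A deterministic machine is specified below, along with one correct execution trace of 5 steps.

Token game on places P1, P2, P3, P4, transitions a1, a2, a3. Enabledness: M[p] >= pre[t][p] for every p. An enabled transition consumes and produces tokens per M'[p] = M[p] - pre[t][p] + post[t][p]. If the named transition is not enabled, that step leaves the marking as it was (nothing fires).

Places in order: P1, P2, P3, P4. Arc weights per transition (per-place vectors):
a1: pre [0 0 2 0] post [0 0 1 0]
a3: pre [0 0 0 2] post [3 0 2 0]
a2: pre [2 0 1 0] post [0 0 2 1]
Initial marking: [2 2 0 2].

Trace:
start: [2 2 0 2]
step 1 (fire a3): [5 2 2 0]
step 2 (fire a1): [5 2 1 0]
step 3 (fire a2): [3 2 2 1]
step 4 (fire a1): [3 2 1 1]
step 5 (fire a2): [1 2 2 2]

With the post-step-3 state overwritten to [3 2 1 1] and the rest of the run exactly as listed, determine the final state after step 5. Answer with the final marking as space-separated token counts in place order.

state after step 3 := [3 2 1 1]
step 4 (fire a1): [3 2 1 1]
step 5 (fire a2): [1 2 2 2]

1 2 2 2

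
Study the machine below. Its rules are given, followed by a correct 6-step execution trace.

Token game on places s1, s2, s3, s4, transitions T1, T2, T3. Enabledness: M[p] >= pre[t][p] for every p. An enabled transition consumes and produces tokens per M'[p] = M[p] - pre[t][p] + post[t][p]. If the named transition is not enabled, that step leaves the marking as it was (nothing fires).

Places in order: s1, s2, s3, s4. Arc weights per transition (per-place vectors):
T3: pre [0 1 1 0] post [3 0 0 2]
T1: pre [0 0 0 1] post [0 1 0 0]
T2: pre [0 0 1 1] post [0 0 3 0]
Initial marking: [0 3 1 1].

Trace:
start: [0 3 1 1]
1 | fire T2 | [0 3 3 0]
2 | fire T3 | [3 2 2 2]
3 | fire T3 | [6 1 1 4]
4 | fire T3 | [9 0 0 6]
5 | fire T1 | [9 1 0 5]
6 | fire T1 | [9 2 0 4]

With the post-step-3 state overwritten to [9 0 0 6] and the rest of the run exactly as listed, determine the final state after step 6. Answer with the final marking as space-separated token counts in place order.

state after step 3 := [9 0 0 6]
4 | fire T3 | [9 0 0 6]
5 | fire T1 | [9 1 0 5]
6 | fire T1 | [9 2 0 4]

9 2 0 4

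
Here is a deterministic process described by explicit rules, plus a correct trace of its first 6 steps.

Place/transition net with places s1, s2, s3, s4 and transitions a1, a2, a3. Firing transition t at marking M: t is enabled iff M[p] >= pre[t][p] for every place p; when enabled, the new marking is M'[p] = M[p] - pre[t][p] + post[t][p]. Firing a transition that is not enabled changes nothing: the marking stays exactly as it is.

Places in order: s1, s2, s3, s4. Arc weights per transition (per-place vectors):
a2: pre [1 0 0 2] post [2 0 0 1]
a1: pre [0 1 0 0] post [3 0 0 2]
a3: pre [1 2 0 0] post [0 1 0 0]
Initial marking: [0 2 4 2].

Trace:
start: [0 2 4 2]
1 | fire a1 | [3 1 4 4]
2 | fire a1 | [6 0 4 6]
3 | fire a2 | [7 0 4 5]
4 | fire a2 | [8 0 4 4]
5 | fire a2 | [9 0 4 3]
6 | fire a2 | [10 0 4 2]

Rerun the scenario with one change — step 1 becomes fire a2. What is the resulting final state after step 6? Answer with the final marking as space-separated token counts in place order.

6 1 4 1

(re-executing from step 1 with the substitution; state before step 1: [0 2 4 2])
1 | fire a2 | [0 2 4 2]
2 | fire a1 | [3 1 4 4]
3 | fire a2 | [4 1 4 3]
4 | fire a2 | [5 1 4 2]
5 | fire a2 | [6 1 4 1]
6 | fire a2 | [6 1 4 1]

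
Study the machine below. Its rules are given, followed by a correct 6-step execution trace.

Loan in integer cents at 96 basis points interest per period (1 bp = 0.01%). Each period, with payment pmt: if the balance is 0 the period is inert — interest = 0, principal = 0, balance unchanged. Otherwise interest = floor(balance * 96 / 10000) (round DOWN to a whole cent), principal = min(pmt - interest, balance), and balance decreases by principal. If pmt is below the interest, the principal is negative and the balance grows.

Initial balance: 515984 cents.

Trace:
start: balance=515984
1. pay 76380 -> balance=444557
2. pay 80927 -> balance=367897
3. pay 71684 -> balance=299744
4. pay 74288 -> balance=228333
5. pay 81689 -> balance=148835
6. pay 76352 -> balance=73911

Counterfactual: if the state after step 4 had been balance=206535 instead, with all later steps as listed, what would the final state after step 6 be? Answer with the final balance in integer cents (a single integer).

state after step 4 := balance=206535
5. pay 81689 -> balance=126828
6. pay 76352 -> balance=51693

51693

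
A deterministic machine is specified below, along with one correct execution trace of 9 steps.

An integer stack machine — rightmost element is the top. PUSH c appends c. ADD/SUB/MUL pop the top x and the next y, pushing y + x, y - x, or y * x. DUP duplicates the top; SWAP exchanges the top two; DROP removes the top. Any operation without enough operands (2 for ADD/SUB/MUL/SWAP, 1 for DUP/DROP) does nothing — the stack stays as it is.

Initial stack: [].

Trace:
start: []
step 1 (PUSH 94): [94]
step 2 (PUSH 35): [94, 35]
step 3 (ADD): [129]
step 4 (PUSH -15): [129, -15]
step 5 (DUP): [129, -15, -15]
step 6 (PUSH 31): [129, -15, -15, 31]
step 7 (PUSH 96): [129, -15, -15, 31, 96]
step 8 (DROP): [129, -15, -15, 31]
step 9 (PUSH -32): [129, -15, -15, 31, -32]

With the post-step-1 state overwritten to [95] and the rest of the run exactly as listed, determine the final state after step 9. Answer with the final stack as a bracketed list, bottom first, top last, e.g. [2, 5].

state after step 1 := [95]
step 2 (PUSH 35): [95, 35]
step 3 (ADD): [130]
step 4 (PUSH -15): [130, -15]
step 5 (DUP): [130, -15, -15]
step 6 (PUSH 31): [130, -15, -15, 31]
step 7 (PUSH 96): [130, -15, -15, 31, 96]
step 8 (DROP): [130, -15, -15, 31]
step 9 (PUSH -32): [130, -15, -15, 31, -32]

[130, -15, -15, 31, -32]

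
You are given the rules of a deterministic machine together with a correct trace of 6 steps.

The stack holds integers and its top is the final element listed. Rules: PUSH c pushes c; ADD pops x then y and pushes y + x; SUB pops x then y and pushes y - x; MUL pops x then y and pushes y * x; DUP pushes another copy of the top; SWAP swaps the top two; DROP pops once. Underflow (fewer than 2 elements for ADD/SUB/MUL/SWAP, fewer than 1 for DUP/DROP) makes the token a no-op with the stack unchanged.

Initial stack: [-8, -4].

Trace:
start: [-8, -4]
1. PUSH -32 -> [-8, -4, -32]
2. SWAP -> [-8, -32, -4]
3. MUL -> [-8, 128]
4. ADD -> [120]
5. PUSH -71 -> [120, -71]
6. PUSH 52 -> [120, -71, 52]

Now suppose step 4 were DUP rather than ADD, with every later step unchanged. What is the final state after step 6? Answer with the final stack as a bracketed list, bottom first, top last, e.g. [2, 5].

[-8, 128, 128, -71, 52]

(re-executing from step 4 with the substitution; state before step 4: [-8, 128])
4. DUP -> [-8, 128, 128]
5. PUSH -71 -> [-8, 128, 128, -71]
6. PUSH 52 -> [-8, 128, 128, -71, 52]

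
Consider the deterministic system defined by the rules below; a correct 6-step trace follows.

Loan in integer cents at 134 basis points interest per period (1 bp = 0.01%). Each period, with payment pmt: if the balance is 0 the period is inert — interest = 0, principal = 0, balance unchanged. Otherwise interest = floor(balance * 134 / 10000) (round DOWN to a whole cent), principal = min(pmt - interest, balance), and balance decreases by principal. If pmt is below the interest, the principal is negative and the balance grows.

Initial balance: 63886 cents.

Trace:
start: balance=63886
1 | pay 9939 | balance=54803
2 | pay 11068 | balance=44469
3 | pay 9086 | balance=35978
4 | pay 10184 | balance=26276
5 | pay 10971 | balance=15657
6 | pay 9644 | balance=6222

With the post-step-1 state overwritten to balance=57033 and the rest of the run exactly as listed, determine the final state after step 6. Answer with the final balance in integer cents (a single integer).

8606

state after step 1 := balance=57033
2 | pay 11068 | balance=46729
3 | pay 9086 | balance=38269
4 | pay 10184 | balance=28597
5 | pay 10971 | balance=18009
6 | pay 9644 | balance=8606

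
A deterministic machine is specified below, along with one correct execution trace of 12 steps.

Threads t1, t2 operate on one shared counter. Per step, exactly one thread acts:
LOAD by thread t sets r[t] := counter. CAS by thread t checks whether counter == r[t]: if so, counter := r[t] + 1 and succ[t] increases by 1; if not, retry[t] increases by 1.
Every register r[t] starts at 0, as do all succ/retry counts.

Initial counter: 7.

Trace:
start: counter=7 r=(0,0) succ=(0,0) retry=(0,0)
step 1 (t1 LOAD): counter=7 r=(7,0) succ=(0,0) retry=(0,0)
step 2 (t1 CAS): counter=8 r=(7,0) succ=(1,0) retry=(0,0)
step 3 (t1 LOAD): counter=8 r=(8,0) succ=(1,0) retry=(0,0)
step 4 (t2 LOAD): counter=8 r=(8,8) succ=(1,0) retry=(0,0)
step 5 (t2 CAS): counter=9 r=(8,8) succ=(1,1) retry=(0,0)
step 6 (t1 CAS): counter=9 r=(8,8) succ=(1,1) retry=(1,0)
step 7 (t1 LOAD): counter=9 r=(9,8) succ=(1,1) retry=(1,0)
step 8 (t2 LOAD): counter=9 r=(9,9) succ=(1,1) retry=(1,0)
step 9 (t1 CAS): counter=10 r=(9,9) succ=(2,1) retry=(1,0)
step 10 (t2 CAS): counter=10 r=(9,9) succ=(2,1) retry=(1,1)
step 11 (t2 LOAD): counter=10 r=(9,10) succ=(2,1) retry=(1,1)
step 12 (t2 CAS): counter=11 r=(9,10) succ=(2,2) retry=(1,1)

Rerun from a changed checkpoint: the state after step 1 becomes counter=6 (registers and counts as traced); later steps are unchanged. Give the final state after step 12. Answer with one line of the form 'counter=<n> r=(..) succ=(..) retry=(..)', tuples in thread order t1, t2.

state after step 1 := counter=6 r=(7,0) succ=(0,0) retry=(0,0)
step 2 (t1 CAS): counter=6 r=(7,0) succ=(0,0) retry=(1,0)
step 3 (t1 LOAD): counter=6 r=(6,0) succ=(0,0) retry=(1,0)
step 4 (t2 LOAD): counter=6 r=(6,6) succ=(0,0) retry=(1,0)
step 5 (t2 CAS): counter=7 r=(6,6) succ=(0,1) retry=(1,0)
step 6 (t1 CAS): counter=7 r=(6,6) succ=(0,1) retry=(2,0)
step 7 (t1 LOAD): counter=7 r=(7,6) succ=(0,1) retry=(2,0)
step 8 (t2 LOAD): counter=7 r=(7,7) succ=(0,1) retry=(2,0)
step 9 (t1 CAS): counter=8 r=(7,7) succ=(1,1) retry=(2,0)
step 10 (t2 CAS): counter=8 r=(7,7) succ=(1,1) retry=(2,1)
step 11 (t2 LOAD): counter=8 r=(7,8) succ=(1,1) retry=(2,1)
step 12 (t2 CAS): counter=9 r=(7,8) succ=(1,2) retry=(2,1)

counter=9 r=(7,8) succ=(1,2) retry=(2,1)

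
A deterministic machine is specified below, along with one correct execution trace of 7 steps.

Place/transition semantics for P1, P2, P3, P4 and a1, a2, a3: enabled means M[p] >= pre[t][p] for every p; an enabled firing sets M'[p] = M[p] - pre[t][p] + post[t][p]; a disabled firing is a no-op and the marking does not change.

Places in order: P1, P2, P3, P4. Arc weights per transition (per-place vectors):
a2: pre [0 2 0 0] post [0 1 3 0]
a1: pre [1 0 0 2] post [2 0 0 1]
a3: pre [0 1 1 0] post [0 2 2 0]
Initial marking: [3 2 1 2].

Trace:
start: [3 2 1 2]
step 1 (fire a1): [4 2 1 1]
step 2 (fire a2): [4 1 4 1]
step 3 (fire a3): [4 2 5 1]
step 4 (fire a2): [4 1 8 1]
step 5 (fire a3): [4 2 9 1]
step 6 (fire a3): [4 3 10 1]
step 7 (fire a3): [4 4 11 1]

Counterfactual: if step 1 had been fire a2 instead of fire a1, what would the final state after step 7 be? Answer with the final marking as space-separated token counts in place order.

3 4 11 2

(re-executing from step 1 with the substitution; state before step 1: [3 2 1 2])
step 1 (fire a2): [3 1 4 2]
step 2 (fire a2): [3 1 4 2]
step 3 (fire a3): [3 2 5 2]
step 4 (fire a2): [3 1 8 2]
step 5 (fire a3): [3 2 9 2]
step 6 (fire a3): [3 3 10 2]
step 7 (fire a3): [3 4 11 2]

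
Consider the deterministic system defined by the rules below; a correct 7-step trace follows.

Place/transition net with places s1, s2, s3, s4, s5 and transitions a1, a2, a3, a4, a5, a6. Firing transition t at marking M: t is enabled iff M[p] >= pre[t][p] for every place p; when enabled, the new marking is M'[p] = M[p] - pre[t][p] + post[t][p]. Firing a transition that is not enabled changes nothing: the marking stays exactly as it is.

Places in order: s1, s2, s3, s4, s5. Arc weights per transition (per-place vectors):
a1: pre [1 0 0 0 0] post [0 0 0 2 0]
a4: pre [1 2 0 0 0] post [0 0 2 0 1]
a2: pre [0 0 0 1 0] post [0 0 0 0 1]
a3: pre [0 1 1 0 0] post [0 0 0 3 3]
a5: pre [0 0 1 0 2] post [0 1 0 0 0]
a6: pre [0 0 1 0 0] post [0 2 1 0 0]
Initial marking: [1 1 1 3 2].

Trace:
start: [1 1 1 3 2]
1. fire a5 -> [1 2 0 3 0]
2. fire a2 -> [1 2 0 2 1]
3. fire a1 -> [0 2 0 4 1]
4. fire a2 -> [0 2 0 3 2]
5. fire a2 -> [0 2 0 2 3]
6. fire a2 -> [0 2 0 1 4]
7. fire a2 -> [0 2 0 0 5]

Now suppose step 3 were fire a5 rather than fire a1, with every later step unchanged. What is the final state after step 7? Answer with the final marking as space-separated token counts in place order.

1 2 0 0 3

(re-executing from step 3 with the substitution; state before step 3: [1 2 0 2 1])
3. fire a5 -> [1 2 0 2 1]
4. fire a2 -> [1 2 0 1 2]
5. fire a2 -> [1 2 0 0 3]
6. fire a2 -> [1 2 0 0 3]
7. fire a2 -> [1 2 0 0 3]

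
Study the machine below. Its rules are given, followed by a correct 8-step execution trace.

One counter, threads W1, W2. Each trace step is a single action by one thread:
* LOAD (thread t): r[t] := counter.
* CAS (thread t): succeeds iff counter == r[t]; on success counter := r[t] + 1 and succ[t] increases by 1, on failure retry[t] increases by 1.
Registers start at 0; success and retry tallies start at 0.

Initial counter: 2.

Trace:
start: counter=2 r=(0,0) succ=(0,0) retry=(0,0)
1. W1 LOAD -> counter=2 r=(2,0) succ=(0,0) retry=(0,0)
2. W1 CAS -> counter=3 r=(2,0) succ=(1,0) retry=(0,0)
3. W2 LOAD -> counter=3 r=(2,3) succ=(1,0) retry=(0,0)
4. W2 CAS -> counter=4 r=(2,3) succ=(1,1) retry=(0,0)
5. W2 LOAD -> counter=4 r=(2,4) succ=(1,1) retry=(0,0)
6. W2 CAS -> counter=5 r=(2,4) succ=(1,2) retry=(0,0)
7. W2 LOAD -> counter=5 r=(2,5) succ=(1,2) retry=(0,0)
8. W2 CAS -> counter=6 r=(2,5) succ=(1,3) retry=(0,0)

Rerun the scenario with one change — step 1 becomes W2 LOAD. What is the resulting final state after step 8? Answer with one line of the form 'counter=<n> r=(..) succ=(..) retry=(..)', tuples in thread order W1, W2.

counter=5 r=(0,4) succ=(0,3) retry=(1,0)

(re-executing from step 1 with the substitution; state before step 1: counter=2 r=(0,0) succ=(0,0) retry=(0,0))
1. W2 LOAD -> counter=2 r=(0,2) succ=(0,0) retry=(0,0)
2. W1 CAS -> counter=2 r=(0,2) succ=(0,0) retry=(1,0)
3. W2 LOAD -> counter=2 r=(0,2) succ=(0,0) retry=(1,0)
4. W2 CAS -> counter=3 r=(0,2) succ=(0,1) retry=(1,0)
5. W2 LOAD -> counter=3 r=(0,3) succ=(0,1) retry=(1,0)
6. W2 CAS -> counter=4 r=(0,3) succ=(0,2) retry=(1,0)
7. W2 LOAD -> counter=4 r=(0,4) succ=(0,2) retry=(1,0)
8. W2 CAS -> counter=5 r=(0,4) succ=(0,3) retry=(1,0)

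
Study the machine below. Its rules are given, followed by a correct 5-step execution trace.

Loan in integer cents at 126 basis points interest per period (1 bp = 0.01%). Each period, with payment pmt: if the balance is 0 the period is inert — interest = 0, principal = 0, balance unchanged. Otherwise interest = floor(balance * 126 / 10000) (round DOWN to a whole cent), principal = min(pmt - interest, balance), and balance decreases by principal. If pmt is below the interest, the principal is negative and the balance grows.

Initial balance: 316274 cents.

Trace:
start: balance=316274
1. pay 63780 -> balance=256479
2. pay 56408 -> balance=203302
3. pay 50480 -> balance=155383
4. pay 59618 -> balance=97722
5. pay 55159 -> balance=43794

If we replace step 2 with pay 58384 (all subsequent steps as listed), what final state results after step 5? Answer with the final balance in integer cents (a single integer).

(re-executing from step 2 with the substitution; state before step 2: balance=256479)
2. pay 58384 -> balance=201326
3. pay 50480 -> balance=153382
4. pay 59618 -> balance=95696
5. pay 55159 -> balance=41742

41742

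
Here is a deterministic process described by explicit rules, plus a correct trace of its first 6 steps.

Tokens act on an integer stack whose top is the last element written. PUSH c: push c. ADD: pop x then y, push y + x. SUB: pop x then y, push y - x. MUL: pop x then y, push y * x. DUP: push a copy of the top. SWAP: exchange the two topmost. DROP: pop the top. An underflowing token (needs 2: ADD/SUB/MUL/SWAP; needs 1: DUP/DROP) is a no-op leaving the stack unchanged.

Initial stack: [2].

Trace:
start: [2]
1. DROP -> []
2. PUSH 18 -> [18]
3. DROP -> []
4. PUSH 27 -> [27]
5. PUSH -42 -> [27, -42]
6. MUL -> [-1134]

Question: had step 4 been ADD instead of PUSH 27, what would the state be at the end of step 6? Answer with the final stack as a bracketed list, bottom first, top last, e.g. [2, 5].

[-42]

(re-executing from step 4 with the substitution; state before step 4: [])
4. ADD -> []
5. PUSH -42 -> [-42]
6. MUL -> [-42]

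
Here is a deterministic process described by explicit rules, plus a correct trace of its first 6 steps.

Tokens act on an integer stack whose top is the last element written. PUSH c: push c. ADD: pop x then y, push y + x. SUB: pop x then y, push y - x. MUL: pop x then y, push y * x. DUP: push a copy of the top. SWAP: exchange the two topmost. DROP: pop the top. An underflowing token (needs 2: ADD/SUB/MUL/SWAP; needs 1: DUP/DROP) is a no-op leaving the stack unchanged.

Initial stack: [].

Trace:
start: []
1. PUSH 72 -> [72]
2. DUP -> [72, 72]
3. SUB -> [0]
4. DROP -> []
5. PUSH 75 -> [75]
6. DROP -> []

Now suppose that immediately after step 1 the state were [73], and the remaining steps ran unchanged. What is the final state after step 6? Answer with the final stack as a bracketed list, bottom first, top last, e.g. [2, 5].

[]

state after step 1 := [73]
2. DUP -> [73, 73]
3. SUB -> [0]
4. DROP -> []
5. PUSH 75 -> [75]
6. DROP -> []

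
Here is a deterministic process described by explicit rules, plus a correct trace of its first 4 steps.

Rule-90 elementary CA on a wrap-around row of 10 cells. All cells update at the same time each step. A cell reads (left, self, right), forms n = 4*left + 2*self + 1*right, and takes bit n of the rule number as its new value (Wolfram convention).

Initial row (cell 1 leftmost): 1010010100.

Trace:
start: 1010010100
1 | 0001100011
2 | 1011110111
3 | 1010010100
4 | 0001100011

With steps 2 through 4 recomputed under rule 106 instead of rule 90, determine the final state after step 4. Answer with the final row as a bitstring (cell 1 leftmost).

1111011110

(re-executing steps 2..4 under rule 106; state before step 2: 0001100011)
2 | 0011100111
3 | 0110101101
4 | 1111011110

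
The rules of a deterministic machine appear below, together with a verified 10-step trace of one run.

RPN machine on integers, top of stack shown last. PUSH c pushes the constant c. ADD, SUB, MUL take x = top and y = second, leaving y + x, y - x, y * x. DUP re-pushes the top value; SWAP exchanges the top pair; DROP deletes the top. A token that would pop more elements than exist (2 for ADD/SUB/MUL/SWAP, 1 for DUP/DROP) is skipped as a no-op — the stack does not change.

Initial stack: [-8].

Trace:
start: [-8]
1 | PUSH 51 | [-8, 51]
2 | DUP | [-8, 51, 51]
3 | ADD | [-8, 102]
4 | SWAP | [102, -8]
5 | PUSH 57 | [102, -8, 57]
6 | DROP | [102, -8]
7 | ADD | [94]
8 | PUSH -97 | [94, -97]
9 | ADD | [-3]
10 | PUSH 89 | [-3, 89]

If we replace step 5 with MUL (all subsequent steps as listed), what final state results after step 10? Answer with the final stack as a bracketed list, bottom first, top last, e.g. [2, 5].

(re-executing from step 5 with the substitution; state before step 5: [102, -8])
5 | MUL | [-816]
6 | DROP | []
7 | ADD | []
8 | PUSH -97 | [-97]
9 | ADD | [-97]
10 | PUSH 89 | [-97, 89]

[-97, 89]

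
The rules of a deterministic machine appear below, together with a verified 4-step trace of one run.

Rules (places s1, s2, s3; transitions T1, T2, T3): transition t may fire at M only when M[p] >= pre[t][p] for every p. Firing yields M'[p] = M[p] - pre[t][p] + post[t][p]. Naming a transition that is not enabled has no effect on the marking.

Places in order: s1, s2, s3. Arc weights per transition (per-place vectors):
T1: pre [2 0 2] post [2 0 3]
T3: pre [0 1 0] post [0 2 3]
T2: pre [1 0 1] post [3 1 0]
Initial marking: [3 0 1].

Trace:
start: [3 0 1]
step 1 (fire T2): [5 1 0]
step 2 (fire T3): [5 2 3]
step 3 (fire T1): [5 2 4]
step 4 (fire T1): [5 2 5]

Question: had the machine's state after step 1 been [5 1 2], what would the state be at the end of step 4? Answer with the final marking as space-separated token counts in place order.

5 2 7

state after step 1 := [5 1 2]
step 2 (fire T3): [5 2 5]
step 3 (fire T1): [5 2 6]
step 4 (fire T1): [5 2 7]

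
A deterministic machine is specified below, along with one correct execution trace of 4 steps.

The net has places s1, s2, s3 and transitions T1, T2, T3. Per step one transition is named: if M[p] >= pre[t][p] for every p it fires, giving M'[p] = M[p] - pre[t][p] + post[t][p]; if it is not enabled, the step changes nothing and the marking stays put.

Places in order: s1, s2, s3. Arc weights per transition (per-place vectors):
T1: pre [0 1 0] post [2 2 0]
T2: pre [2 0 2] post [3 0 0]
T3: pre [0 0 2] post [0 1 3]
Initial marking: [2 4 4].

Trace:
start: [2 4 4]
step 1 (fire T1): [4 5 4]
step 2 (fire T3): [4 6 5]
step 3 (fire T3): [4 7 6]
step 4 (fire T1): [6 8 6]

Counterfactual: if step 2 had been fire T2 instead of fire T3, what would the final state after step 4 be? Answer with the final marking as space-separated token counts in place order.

(re-executing from step 2 with the substitution; state before step 2: [4 5 4])
step 2 (fire T2): [5 5 2]
step 3 (fire T3): [5 6 3]
step 4 (fire T1): [7 7 3]

7 7 3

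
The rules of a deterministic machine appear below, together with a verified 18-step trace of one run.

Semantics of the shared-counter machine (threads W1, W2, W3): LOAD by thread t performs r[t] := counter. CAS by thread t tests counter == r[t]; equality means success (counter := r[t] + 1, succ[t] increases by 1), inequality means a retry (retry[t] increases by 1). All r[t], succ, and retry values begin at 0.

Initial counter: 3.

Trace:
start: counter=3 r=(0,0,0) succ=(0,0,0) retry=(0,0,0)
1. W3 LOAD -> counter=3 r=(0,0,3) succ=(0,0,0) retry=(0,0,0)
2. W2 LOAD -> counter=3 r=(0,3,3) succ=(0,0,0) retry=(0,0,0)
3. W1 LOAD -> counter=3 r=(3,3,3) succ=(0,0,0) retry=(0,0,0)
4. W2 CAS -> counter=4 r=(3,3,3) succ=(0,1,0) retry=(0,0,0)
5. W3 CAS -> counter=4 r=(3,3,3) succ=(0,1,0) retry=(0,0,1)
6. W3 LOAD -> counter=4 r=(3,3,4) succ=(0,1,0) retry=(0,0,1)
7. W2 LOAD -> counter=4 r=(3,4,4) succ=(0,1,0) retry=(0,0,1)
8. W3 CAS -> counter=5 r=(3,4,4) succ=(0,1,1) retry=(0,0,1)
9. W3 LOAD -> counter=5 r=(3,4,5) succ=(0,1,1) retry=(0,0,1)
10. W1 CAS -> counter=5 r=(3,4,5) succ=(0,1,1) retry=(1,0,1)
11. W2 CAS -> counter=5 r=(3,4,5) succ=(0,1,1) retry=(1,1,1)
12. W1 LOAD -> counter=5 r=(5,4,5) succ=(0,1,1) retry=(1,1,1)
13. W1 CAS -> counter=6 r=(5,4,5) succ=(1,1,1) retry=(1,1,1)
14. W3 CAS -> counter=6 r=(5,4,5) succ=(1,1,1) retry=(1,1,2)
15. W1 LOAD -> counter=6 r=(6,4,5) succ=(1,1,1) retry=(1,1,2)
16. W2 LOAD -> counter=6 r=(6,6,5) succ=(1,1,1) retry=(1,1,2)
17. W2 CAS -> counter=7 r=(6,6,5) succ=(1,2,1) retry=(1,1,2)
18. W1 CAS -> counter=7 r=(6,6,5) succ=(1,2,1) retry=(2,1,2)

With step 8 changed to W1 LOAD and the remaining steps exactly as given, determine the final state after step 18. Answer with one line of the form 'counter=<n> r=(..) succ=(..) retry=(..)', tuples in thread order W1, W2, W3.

counter=7 r=(6,6,4) succ=(2,2,0) retry=(1,1,2)

(re-executing from step 8 with the substitution; state before step 8: counter=4 r=(3,4,4) succ=(0,1,0) retry=(0,0,1))
8. W1 LOAD -> counter=4 r=(4,4,4) succ=(0,1,0) retry=(0,0,1)
9. W3 LOAD -> counter=4 r=(4,4,4) succ=(0,1,0) retry=(0,0,1)
10. W1 CAS -> counter=5 r=(4,4,4) succ=(1,1,0) retry=(0,0,1)
11. W2 CAS -> counter=5 r=(4,4,4) succ=(1,1,0) retry=(0,1,1)
12. W1 LOAD -> counter=5 r=(5,4,4) succ=(1,1,0) retry=(0,1,1)
13. W1 CAS -> counter=6 r=(5,4,4) succ=(2,1,0) retry=(0,1,1)
14. W3 CAS -> counter=6 r=(5,4,4) succ=(2,1,0) retry=(0,1,2)
15. W1 LOAD -> counter=6 r=(6,4,4) succ=(2,1,0) retry=(0,1,2)
16. W2 LOAD -> counter=6 r=(6,6,4) succ=(2,1,0) retry=(0,1,2)
17. W2 CAS -> counter=7 r=(6,6,4) succ=(2,2,0) retry=(0,1,2)
18. W1 CAS -> counter=7 r=(6,6,4) succ=(2,2,0) retry=(1,1,2)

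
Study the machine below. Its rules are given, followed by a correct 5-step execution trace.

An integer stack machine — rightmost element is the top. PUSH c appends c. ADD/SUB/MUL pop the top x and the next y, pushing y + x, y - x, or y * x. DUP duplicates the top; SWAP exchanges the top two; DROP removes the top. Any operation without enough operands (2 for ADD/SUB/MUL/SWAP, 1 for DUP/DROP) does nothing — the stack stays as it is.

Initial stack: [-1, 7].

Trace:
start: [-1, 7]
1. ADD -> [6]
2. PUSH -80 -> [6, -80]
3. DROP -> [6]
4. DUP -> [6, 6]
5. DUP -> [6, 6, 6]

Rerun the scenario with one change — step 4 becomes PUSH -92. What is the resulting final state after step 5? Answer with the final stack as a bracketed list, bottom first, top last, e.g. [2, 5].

(re-executing from step 4 with the substitution; state before step 4: [6])
4. PUSH -92 -> [6, -92]
5. DUP -> [6, -92, -92]

[6, -92, -92]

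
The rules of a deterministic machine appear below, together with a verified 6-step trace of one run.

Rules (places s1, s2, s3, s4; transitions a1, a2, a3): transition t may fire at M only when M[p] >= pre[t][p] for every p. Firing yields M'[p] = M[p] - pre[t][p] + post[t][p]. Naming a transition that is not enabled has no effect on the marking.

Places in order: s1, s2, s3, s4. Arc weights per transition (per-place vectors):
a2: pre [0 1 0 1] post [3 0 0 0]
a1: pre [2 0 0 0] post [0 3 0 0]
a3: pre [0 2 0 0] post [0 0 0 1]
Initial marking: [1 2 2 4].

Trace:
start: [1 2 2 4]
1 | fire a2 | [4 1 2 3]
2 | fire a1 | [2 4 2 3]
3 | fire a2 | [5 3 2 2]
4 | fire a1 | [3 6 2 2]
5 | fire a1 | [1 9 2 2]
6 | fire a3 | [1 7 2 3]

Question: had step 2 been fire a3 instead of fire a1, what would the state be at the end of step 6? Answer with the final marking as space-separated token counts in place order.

(re-executing from step 2 with the substitution; state before step 2: [4 1 2 3])
2 | fire a3 | [4 1 2 3]
3 | fire a2 | [7 0 2 2]
4 | fire a1 | [5 3 2 2]
5 | fire a1 | [3 6 2 2]
6 | fire a3 | [3 4 2 3]

3 4 2 3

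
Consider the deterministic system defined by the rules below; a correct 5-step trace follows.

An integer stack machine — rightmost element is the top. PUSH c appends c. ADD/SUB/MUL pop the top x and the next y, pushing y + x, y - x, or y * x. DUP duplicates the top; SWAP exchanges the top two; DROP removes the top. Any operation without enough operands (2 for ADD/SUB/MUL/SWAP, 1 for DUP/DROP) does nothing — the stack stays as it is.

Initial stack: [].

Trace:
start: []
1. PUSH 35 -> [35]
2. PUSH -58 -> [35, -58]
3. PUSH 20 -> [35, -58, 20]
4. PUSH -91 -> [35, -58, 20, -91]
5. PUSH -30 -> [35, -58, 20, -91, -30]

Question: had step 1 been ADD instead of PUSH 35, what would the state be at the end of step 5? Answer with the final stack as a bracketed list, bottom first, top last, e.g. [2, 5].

(re-executing from step 1 with the substitution; state before step 1: [])
1. ADD -> []
2. PUSH -58 -> [-58]
3. PUSH 20 -> [-58, 20]
4. PUSH -91 -> [-58, 20, -91]
5. PUSH -30 -> [-58, 20, -91, -30]

[-58, 20, -91, -30]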